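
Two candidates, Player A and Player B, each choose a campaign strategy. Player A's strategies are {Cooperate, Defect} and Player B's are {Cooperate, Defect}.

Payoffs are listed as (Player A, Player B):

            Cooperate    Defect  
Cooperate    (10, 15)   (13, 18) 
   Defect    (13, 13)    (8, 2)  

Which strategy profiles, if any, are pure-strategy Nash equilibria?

(Cooperate, Cooperate): Player A prefers Defect (13 > 10); Player B prefers Defect (18 > 15) — not an equilibrium.
(Cooperate, Defect): Player A gets 13 ≥ 8 from Defect, and Player B gets 18 ≥ 15 from Cooperate — Nash equilibrium.
(Defect, Cooperate): Player A gets 13 ≥ 10 from Cooperate, and Player B gets 13 ≥ 2 from Defect — Nash equilibrium.
(Defect, Defect): Player A prefers Cooperate (13 > 8); Player B prefers Cooperate (13 > 2) — not an equilibrium.

(Cooperate, Defect) and (Defect, Cooperate)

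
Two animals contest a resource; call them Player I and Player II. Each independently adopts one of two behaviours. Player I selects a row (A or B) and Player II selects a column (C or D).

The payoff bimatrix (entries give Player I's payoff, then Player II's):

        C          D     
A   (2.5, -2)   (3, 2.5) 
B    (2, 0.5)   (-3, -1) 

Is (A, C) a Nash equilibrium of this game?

At (A, C), Player I earns 2.5; switching to B would give 2, so Player I has no profitable deviation.
Player II earns -2; switching to D would give 2.5, so Player II would deviate.
Since at least one player can profitably deviate, this is not a Nash equilibrium.

No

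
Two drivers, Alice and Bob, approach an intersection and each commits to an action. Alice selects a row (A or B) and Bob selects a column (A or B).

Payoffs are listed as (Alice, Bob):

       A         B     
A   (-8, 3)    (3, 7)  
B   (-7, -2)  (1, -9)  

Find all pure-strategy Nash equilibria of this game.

(A, B) and (B, A)

(A, A): Alice prefers B (-7 > -8); Bob prefers B (7 > 3) — not an equilibrium.
(A, B): Alice gets 3 ≥ 1 from B, and Bob gets 7 ≥ 3 from A — Nash equilibrium.
(B, A): Alice gets -7 ≥ -8 from A, and Bob gets -2 ≥ -9 from B — Nash equilibrium.
(B, B): Alice prefers A (3 > 1); Bob prefers A (-2 > -9) — not an equilibrium.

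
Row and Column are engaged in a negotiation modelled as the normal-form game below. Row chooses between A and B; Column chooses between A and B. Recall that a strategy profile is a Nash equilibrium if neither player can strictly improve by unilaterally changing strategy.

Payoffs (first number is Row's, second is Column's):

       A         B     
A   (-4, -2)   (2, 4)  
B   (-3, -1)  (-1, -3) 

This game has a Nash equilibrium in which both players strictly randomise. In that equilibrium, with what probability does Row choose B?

3/4

Let x be the probability that Row plays A. In a completely mixed equilibrium, Column must be indifferent between A and B.
Column's expected payoff from A is −2x − (1−x); from B it is 4x − 3(1−x).
Setting these equal: −x − 1 = 7x − 3, so x = 1/4.
Therefore Row plays B with probability 1 − 1/4 = 3/4.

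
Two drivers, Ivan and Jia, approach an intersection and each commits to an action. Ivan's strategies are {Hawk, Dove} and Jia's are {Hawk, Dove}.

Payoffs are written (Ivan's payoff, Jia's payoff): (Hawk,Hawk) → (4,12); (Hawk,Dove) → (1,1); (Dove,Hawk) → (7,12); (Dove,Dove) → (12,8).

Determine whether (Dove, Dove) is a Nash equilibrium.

No

At (Dove, Dove), Ivan earns 12; switching to Hawk would give 1, so Ivan has no profitable deviation.
Jia earns 8; switching to Hawk would give 12, so Jia would deviate.
Since at least one player can profitably deviate, this is not a Nash equilibrium.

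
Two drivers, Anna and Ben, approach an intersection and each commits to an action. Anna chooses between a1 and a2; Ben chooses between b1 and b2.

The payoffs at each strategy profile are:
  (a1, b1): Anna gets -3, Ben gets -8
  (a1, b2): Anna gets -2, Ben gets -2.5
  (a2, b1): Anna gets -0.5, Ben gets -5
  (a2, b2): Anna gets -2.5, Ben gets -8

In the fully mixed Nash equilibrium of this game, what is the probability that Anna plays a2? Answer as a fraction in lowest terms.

Let r be the probability that Anna plays a1. In a completely mixed equilibrium, Ben must be indifferent between b1 and b2.
Ben's expected payoff from b1 is −8r − 5(1−r); from b2 it is −2.5r − 8(1−r).
Setting these equal: −3r − 5 = 5.5r − 8, so r = 6/17.
Therefore Anna plays a2 with probability 1 − 6/17 = 11/17.

11/17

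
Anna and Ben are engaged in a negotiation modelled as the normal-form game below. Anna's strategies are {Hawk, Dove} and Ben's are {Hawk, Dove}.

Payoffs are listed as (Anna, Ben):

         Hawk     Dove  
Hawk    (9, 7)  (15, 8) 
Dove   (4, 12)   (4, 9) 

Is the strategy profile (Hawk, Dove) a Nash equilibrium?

Yes

At (Hawk, Dove), Anna earns 15; switching to Dove would give 4, so Anna has no profitable deviation.
Ben earns 8; switching to Hawk would give 7, so Ben has no profitable deviation.
Neither player can gain by a unilateral deviation, so this profile is a Nash equilibrium.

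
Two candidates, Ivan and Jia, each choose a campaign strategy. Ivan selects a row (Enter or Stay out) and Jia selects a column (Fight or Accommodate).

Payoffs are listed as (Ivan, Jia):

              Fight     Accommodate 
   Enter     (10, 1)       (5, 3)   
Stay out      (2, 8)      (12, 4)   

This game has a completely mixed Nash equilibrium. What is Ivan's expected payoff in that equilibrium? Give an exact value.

22/3

First find q, the probability Jia plays Fight, from Ivan's indifference between Enter and Stay out: 10q + 5(1−q) = 2q + 12(1−q), giving q = 7/15.
Since Ivan is indifferent in equilibrium, Ivan's expected payoff equals the payoff from either row against (7/15, 8/15). Using Enter: 10(7/15) + 5(8/15) = 22/3.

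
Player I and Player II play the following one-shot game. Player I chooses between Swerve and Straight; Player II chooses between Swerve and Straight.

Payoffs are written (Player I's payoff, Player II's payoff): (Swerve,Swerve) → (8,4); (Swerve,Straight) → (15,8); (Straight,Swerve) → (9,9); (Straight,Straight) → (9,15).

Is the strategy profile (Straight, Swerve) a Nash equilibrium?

No

At (Straight, Swerve), Player I earns 9; switching to Swerve would give 8, so Player I has no profitable deviation.
Player II earns 9; switching to Straight would give 15, so Player II would deviate.
Since at least one player can profitably deviate, this is not a Nash equilibrium.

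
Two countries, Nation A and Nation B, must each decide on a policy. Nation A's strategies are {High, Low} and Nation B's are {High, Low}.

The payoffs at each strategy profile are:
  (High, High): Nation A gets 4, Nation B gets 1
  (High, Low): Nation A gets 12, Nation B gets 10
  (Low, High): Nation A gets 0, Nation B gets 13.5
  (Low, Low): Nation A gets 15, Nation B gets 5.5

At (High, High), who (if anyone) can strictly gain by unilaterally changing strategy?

Nation B

Nation A at (High, High) earns 4; deviating to Low yields 0 — not better.
Nation B earns 1; deviating to Low yields 10 — a strict improvement.
Only Nation B has a strictly profitable deviation.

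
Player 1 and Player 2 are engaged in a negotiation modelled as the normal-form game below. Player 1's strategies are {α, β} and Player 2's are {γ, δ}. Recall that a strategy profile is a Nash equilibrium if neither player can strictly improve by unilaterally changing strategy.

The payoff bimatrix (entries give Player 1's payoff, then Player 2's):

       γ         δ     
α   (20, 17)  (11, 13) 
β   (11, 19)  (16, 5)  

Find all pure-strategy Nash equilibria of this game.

(α, γ): Player 1 gets 20 ≥ 11 from β, and Player 2 gets 17 ≥ 13 from δ — Nash equilibrium.
(α, δ): Player 1 prefers β (16 > 11); Player 2 prefers γ (17 > 13) — not an equilibrium.
(β, γ): Player 1 prefers α (20 > 11) — not an equilibrium.
(β, δ): Player 2 prefers γ (19 > 5) — not an equilibrium.

(α, γ)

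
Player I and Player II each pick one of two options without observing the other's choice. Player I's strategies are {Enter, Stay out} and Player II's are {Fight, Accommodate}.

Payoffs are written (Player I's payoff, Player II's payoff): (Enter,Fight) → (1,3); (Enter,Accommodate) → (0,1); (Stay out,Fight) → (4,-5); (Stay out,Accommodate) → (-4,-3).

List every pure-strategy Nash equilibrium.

(Enter, Fight): Player I prefers Stay out (4 > 1) — not an equilibrium.
(Enter, Accommodate): Player II prefers Fight (3 > 1) — not an equilibrium.
(Stay out, Fight): Player II prefers Accommodate (-3 > -5) — not an equilibrium.
(Stay out, Accommodate): Player I prefers Enter (0 > -4) — not an equilibrium.

none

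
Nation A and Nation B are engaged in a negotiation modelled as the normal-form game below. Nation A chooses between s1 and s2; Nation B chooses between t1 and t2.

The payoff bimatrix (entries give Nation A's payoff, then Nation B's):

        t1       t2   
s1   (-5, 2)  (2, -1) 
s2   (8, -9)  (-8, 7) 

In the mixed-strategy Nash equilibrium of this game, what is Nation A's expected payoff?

-24/23

First find y, the probability Nation B plays t1, from Nation A's indifference between s1 and s2: −5y + 2(1−y) = 8y − 8(1−y), giving y = 10/23.
Since Nation A is indifferent in equilibrium, Nation A's expected payoff equals the payoff from either row against (10/23, 13/23). Using s1: −5(10/23) + 2(13/23) = -24/23.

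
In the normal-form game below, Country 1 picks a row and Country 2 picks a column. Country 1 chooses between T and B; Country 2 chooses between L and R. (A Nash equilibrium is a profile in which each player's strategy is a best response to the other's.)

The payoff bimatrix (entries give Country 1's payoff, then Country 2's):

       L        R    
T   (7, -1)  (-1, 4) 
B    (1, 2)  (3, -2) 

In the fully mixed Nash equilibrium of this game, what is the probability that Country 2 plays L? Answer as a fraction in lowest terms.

2/5

Let q be the probability that Country 2 plays L. In a completely mixed equilibrium, Country 1 must be indifferent between T and B.
Country 1's expected payoff from T is 7q − (1−q); from B it is q + 3(1−q).
Setting these equal: 8q − 1 = −2q + 3, so q = 2/5.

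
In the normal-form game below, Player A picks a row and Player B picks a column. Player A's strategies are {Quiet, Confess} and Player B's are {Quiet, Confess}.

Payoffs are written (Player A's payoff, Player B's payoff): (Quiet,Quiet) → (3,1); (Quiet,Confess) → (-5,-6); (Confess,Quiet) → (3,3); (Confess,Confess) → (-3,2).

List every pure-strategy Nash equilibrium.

(Quiet, Quiet): Player A gets 3 ≥ 3 from Confess, and Player B gets 1 ≥ -6 from Confess — Nash equilibrium.
(Quiet, Confess): Player A prefers Confess (-3 > -5); Player B prefers Quiet (1 > -6) — not an equilibrium.
(Confess, Quiet): Player A gets 3 ≥ 3 from Quiet, and Player B gets 3 ≥ 2 from Confess — Nash equilibrium.
(Confess, Confess): Player B prefers Quiet (3 > 2) — not an equilibrium.

(Quiet, Quiet) and (Confess, Quiet)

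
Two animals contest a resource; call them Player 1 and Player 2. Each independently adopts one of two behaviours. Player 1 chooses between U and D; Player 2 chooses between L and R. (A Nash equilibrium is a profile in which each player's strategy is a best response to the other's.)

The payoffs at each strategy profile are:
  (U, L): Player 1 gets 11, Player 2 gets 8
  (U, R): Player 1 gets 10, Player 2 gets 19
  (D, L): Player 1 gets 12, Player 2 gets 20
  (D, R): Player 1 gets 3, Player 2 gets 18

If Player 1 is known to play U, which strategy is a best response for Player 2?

R

Against U, Player 2 earns 8 from L and 19 from R.
So R is the best response.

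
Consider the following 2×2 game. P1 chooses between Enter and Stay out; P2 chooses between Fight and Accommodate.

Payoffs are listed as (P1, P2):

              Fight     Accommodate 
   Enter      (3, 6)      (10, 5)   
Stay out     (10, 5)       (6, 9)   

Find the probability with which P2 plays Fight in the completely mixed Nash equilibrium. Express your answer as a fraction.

4/11

Let c be the probability that P2 plays Fight. In a completely mixed equilibrium, P1 must be indifferent between Enter and Stay out.
P1's expected payoff from Enter is 3c + 10(1−c); from Stay out it is 10c + 6(1−c).
Setting these equal: −7c + 10 = 4c + 6, so c = 4/11.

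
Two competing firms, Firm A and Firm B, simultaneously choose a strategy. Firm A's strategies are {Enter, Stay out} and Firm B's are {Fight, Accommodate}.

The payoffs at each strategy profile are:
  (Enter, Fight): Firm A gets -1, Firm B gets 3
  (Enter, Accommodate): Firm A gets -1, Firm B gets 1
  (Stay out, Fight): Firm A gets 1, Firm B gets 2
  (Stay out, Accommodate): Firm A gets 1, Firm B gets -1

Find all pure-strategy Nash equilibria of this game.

(Stay out, Fight)

(Enter, Fight): Firm A prefers Stay out (1 > -1) — not an equilibrium.
(Enter, Accommodate): Firm A prefers Stay out (1 > -1); Firm B prefers Fight (3 > 1) — not an equilibrium.
(Stay out, Fight): Firm A gets 1 ≥ -1 from Enter, and Firm B gets 2 ≥ -1 from Accommodate — Nash equilibrium.
(Stay out, Accommodate): Firm B prefers Fight (2 > -1) — not an equilibrium.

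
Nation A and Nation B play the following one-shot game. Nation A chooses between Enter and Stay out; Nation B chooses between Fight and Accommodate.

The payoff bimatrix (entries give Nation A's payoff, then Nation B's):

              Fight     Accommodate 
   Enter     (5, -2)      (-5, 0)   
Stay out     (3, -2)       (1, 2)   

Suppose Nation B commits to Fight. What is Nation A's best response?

Against Fight, Nation A earns 5 from Enter and 3 from Stay out.
So Enter is the best response.

Enter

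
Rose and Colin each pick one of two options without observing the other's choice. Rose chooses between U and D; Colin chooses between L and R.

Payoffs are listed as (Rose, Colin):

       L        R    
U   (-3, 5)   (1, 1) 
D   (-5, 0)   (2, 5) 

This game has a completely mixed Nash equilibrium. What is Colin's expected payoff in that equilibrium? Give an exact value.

First find x, the probability Rose plays U, from Colin's indifference between L and R: 5x = x + 5(1−x), giving x = 5/9.
Since Colin is indifferent in equilibrium, Colin's expected payoff equals the payoff from either column against (5/9, 4/9). Using L: 5(5/9) = 25/9.

25/9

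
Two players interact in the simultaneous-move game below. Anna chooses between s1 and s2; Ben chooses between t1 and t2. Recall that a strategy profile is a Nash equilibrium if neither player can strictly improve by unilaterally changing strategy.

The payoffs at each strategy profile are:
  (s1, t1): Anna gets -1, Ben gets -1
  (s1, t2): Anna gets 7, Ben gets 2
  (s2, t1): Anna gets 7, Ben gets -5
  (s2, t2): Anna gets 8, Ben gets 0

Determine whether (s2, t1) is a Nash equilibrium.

At (s2, t1), Anna earns 7; switching to s1 would give -1, so Anna has no profitable deviation.
Ben earns -5; switching to t2 would give 0, so Ben would deviate.
Since at least one player can profitably deviate, this is not a Nash equilibrium.

No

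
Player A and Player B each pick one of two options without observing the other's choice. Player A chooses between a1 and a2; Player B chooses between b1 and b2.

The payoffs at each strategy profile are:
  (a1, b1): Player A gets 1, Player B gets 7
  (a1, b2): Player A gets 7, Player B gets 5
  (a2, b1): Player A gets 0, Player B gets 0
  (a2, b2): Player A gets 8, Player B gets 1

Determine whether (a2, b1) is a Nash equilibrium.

No

At (a2, b1), Player A earns 0; switching to a1 would give 1, so Player A would deviate.
Player B earns 0; switching to b2 would give 1, so Player B would deviate.
Since at least one player can profitably deviate, this is not a Nash equilibrium.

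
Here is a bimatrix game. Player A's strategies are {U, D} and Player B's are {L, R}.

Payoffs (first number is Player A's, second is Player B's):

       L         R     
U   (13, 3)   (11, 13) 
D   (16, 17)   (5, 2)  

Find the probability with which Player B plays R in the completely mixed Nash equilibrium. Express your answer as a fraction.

Let q be the probability that Player B plays L. In a completely mixed equilibrium, Player A must be indifferent between U and D.
Player A's expected payoff from U is 13q + 11(1−q); from D it is 16q + 5(1−q).
Setting these equal: 2q + 11 = 11q + 5, so q = 2/3.
Therefore Player B plays R with probability 1 − 2/3 = 1/3.

1/3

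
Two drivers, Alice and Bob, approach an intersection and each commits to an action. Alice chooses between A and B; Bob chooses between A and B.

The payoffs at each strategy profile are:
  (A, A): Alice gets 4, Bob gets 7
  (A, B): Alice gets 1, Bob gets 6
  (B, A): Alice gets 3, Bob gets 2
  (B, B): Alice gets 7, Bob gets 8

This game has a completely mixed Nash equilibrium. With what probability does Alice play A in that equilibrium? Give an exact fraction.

Let x be the probability that Alice plays A. In a completely mixed equilibrium, Bob must be indifferent between A and B.
Bob's expected payoff from A is 7x + 2(1−x); from B it is 6x + 8(1−x).
Setting these equal: 5x + 2 = −2x + 8, so x = 6/7.

6/7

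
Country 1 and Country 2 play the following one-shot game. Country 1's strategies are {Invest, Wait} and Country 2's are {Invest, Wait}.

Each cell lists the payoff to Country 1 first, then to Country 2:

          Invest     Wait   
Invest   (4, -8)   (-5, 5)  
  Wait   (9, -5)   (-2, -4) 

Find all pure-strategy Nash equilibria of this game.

(Invest, Invest): Country 1 prefers Wait (9 > 4); Country 2 prefers Wait (5 > -8) — not an equilibrium.
(Invest, Wait): Country 1 prefers Wait (-2 > -5) — not an equilibrium.
(Wait, Invest): Country 2 prefers Wait (-4 > -5) — not an equilibrium.
(Wait, Wait): Country 1 gets -2 ≥ -5 from Invest, and Country 2 gets -4 ≥ -5 from Invest — Nash equilibrium.

(Wait, Wait)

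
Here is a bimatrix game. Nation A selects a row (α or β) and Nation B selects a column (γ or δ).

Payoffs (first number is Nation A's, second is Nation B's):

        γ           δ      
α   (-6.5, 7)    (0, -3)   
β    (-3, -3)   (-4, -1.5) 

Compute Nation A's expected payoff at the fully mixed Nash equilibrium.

First find y, the probability Nation B plays γ, from Nation A's indifference between α and β: −6.5y = −3y − 4(1−y), giving y = 8/15.
Since Nation A is indifferent in equilibrium, Nation A's expected payoff equals the payoff from either row against (8/15, 7/15). Using α: −6.5(8/15) = -52/15.

-52/15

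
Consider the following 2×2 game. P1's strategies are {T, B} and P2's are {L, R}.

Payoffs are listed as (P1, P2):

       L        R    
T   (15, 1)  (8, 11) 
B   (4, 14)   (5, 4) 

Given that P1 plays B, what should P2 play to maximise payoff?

Against B, P2 earns 14 from L and 4 from R.
So L is the best response.

L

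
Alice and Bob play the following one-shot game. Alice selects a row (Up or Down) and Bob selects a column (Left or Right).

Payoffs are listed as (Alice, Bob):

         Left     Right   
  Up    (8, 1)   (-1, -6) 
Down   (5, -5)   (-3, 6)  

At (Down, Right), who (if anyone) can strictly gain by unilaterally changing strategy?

Alice

Alice at (Down, Right) earns -3; deviating to Up yields -1 — a strict improvement.
Bob earns 6; deviating to Left yields -5 — not better.
Only Alice has a strictly profitable deviation.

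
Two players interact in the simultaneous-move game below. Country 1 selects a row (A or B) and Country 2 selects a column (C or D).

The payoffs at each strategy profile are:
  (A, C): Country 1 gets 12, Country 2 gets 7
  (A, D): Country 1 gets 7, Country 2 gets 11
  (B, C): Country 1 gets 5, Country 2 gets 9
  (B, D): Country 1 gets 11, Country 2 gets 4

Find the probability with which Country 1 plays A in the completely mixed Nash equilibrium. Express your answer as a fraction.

5/9

Let r be the probability that Country 1 plays A. In a completely mixed equilibrium, Country 2 must be indifferent between C and D.
Country 2's expected payoff from C is 7r + 9(1−r); from D it is 11r + 4(1−r).
Setting these equal: −2r + 9 = 7r + 4, so r = 5/9.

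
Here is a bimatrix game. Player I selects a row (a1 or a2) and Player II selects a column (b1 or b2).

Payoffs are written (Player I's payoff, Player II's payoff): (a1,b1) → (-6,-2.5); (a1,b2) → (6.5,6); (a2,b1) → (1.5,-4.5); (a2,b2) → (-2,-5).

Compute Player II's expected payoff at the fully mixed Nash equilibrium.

-79/18

First find x, the probability Player I plays a1, from Player II's indifference between b1 and b2: −2.5x − 4.5(1−x) = 6x − 5(1−x), giving x = 1/18.
Since Player II is indifferent in equilibrium, Player II's expected payoff equals the payoff from either column against (1/18, 17/18). Using b1: −2.5(1/18) − 4.5(17/18) = -79/18.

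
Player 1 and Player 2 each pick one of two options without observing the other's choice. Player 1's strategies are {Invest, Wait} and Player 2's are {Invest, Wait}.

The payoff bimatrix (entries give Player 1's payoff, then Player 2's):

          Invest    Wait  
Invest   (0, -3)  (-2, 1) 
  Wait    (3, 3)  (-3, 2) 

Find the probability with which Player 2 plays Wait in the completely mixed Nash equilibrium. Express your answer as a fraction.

3/4

Let y be the probability that Player 2 plays Invest. In a completely mixed equilibrium, Player 1 must be indifferent between Invest and Wait.
Player 1's expected payoff from Invest is −2(1−y); from Wait it is 3y − 3(1−y).
Setting these equal: 2y − 2 = 6y − 3, so y = 1/4.
Therefore Player 2 plays Wait with probability 1 − 1/4 = 3/4.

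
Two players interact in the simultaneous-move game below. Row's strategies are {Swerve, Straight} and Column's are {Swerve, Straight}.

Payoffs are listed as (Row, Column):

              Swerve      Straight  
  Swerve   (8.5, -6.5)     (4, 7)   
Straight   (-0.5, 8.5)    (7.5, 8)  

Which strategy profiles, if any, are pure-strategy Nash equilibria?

none

(Swerve, Swerve): Column prefers Straight (7 > -6.5) — not an equilibrium.
(Swerve, Straight): Row prefers Straight (7.5 > 4) — not an equilibrium.
(Straight, Swerve): Row prefers Swerve (8.5 > -0.5) — not an equilibrium.
(Straight, Straight): Column prefers Swerve (8.5 > 8) — not an equilibrium.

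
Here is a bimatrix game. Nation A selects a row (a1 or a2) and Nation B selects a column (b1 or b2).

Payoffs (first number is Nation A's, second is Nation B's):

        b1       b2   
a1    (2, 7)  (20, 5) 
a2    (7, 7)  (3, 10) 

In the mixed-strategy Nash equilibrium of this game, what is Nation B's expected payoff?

First find p, the probability Nation A plays a1, from Nation B's indifference between b1 and b2: 7p + 7(1−p) = 5p + 10(1−p), giving p = 3/5.
Since Nation B is indifferent in equilibrium, Nation B's expected payoff equals the payoff from either column against (3/5, 2/5). Using b1: 7(3/5) + 7(2/5) = 7.

7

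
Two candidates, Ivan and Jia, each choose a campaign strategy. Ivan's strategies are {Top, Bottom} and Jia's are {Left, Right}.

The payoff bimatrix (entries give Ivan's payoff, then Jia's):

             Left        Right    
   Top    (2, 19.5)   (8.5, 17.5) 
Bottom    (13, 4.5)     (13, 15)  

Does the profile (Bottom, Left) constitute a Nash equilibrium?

No

At (Bottom, Left), Ivan earns 13; switching to Top would give 2, so Ivan has no profitable deviation.
Jia earns 4.5; switching to Right would give 15, so Jia would deviate.
Since at least one player can profitably deviate, this is not a Nash equilibrium.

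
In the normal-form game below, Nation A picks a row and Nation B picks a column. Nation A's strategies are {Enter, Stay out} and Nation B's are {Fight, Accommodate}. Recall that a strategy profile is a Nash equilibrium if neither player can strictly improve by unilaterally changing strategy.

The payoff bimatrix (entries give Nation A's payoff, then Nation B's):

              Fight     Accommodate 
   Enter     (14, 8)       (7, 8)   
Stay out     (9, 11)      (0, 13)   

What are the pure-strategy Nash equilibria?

(Enter, Fight): Nation A gets 14 ≥ 9 from Stay out, and Nation B gets 8 ≥ 8 from Accommodate — Nash equilibrium.
(Enter, Accommodate): Nation A gets 7 ≥ 0 from Stay out, and Nation B gets 8 ≥ 8 from Fight — Nash equilibrium.
(Stay out, Fight): Nation A prefers Enter (14 > 9); Nation B prefers Accommodate (13 > 11) — not an equilibrium.
(Stay out, Accommodate): Nation A prefers Enter (7 > 0) — not an equilibrium.

(Enter, Fight) and (Enter, Accommodate)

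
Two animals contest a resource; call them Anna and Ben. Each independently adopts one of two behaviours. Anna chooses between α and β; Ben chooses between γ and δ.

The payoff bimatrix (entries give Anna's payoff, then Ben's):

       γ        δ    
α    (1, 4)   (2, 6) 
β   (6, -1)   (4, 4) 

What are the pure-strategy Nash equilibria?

(α, γ): Anna prefers β (6 > 1); Ben prefers δ (6 > 4) — not an equilibrium.
(α, δ): Anna prefers β (4 > 2) — not an equilibrium.
(β, γ): Ben prefers δ (4 > -1) — not an equilibrium.
(β, δ): Anna gets 4 ≥ 2 from α, and Ben gets 4 ≥ -1 from γ — Nash equilibrium.

(β, δ)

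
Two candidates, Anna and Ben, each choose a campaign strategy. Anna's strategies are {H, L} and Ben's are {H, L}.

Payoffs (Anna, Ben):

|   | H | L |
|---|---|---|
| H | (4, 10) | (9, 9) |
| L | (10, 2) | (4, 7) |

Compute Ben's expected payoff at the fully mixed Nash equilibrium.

First find x, the probability Anna plays H, from Ben's indifference between H and L: 10x + 2(1−x) = 9x + 7(1−x), giving x = 5/6.
Since Ben is indifferent in equilibrium, Ben's expected payoff equals the payoff from either column against (5/6, 1/6). Using H: 10(5/6) + 2(1/6) = 26/3.

26/3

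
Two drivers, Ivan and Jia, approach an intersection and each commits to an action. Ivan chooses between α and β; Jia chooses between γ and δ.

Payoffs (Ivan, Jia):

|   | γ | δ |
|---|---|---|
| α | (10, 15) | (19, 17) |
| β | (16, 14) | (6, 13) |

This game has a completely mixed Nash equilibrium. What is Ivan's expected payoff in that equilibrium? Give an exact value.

244/19

First find q, the probability Jia plays γ, from Ivan's indifference between α and β: 10q + 19(1−q) = 16q + 6(1−q), giving q = 13/19.
Since Ivan is indifferent in equilibrium, Ivan's expected payoff equals the payoff from either row against (13/19, 6/19). Using α: 10(13/19) + 19(6/19) = 244/19.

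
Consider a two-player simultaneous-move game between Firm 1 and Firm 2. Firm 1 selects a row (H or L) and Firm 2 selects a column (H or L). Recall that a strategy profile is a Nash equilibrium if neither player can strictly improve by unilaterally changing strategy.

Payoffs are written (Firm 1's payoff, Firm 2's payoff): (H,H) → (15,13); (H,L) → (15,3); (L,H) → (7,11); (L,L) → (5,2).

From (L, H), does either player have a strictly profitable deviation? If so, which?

Firm 1

Firm 1 at (L, H) earns 7; deviating to H yields 15 — a strict improvement.
Firm 2 earns 11; deviating to L yields 2 — not better.
Only Firm 1 has a strictly profitable deviation.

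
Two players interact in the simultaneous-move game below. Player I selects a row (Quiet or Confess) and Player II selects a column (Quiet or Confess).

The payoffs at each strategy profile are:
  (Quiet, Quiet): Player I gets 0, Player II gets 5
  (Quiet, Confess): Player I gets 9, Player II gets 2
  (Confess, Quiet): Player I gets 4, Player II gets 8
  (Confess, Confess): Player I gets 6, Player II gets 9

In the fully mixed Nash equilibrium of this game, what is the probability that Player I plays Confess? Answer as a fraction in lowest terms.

3/4

Let r be the probability that Player I plays Quiet. In a completely mixed equilibrium, Player II must be indifferent between Quiet and Confess.
Player II's expected payoff from Quiet is 5r + 8(1−r); from Confess it is 2r + 9(1−r).
Setting these equal: −3r + 8 = −7r + 9, so r = 1/4.
Therefore Player I plays Confess with probability 1 − 1/4 = 3/4.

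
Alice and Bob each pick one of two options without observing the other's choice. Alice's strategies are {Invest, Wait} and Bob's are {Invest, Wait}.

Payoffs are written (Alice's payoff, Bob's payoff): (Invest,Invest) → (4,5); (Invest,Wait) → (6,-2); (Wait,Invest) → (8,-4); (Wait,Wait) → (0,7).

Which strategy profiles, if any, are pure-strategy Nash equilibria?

(Invest, Invest): Alice prefers Wait (8 > 4) — not an equilibrium.
(Invest, Wait): Bob prefers Invest (5 > -2) — not an equilibrium.
(Wait, Invest): Bob prefers Wait (7 > -4) — not an equilibrium.
(Wait, Wait): Alice prefers Invest (6 > 0) — not an equilibrium.

none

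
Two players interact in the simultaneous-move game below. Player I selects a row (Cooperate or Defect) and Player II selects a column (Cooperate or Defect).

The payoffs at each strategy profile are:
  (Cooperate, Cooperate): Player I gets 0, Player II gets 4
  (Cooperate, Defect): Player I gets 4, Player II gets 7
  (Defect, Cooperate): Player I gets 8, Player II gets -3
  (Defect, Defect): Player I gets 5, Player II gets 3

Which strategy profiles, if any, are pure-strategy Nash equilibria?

(Defect, Defect)

(Cooperate, Cooperate): Player I prefers Defect (8 > 0); Player II prefers Defect (7 > 4) — not an equilibrium.
(Cooperate, Defect): Player I prefers Defect (5 > 4) — not an equilibrium.
(Defect, Cooperate): Player II prefers Defect (3 > -3) — not an equilibrium.
(Defect, Defect): Player I gets 5 ≥ 4 from Cooperate, and Player II gets 3 ≥ -3 from Cooperate — Nash equilibrium.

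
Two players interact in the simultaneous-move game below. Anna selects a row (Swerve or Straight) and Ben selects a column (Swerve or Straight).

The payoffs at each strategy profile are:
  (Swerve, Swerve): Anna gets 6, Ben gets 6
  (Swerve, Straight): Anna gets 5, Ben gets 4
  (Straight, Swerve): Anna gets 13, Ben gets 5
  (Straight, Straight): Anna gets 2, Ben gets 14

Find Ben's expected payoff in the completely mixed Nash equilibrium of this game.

64/11

First find x, the probability Anna plays Swerve, from Ben's indifference between Swerve and Straight: 6x + 5(1−x) = 4x + 14(1−x), giving x = 9/11.
Since Ben is indifferent in equilibrium, Ben's expected payoff equals the payoff from either column against (9/11, 2/11). Using Swerve: 6(9/11) + 5(2/11) = 64/11.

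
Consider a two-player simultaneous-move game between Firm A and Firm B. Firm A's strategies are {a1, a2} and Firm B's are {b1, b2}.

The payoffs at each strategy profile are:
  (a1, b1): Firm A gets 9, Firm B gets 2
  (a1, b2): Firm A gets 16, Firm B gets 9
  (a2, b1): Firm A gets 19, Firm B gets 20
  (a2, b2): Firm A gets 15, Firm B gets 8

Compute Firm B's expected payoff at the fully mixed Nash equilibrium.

First find p, the probability Firm A plays a1, from Firm B's indifference between b1 and b2: 2p + 20(1−p) = 9p + 8(1−p), giving p = 12/19.
Since Firm B is indifferent in equilibrium, Firm B's expected payoff equals the payoff from either column against (12/19, 7/19). Using b1: 2(12/19) + 20(7/19) = 164/19.

164/19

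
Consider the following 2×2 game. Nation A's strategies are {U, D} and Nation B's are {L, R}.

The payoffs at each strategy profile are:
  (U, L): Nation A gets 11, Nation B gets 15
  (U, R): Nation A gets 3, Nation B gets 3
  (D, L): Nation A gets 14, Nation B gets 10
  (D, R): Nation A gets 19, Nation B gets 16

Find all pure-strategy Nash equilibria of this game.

(U, L): Nation A prefers D (14 > 11) — not an equilibrium.
(U, R): Nation A prefers D (19 > 3); Nation B prefers L (15 > 3) — not an equilibrium.
(D, L): Nation B prefers R (16 > 10) — not an equilibrium.
(D, R): Nation A gets 19 ≥ 3 from U, and Nation B gets 16 ≥ 10 from L — Nash equilibrium.

(D, R)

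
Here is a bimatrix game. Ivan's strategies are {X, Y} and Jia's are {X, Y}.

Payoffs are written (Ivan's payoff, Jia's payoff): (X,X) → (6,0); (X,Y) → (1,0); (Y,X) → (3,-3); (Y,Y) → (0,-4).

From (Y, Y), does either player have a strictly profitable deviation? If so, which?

Ivan at (Y, Y) earns 0; deviating to X yields 1 — a strict improvement.
Jia earns -4; deviating to X yields -3 — a strict improvement.
Both Ivan and Jia have strictly profitable deviations.

Both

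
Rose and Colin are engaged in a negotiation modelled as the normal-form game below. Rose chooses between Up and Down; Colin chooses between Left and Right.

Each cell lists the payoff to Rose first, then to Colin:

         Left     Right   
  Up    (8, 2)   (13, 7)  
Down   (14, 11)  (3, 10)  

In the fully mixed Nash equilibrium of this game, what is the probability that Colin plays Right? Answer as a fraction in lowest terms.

3/8

Let y be the probability that Colin plays Left. In a completely mixed equilibrium, Rose must be indifferent between Up and Down.
Rose's expected payoff from Up is 8y + 13(1−y); from Down it is 14y + 3(1−y).
Setting these equal: −5y + 13 = 11y + 3, so y = 5/8.
Therefore Colin plays Right with probability 1 − 5/8 = 3/8.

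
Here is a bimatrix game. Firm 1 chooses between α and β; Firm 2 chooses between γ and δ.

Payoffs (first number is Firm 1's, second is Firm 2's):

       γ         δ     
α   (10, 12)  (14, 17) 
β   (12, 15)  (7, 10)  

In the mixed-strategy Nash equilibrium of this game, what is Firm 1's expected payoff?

98/9

First find y, the probability Firm 2 plays γ, from Firm 1's indifference between α and β: 10y + 14(1−y) = 12y + 7(1−y), giving y = 7/9.
Since Firm 1 is indifferent in equilibrium, Firm 1's expected payoff equals the payoff from either row against (7/9, 2/9). Using α: 10(7/9) + 14(2/9) = 98/9.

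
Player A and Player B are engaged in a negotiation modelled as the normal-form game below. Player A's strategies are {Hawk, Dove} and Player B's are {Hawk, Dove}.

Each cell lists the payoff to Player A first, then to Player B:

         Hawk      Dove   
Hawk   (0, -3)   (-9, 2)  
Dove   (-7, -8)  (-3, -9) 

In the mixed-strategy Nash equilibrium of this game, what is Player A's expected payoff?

First find q, the probability Player B plays Hawk, from Player A's indifference between Hawk and Dove: −9(1−q) = −7q − 3(1−q), giving q = 6/13.
Since Player A is indifferent in equilibrium, Player A's expected payoff equals the payoff from either row against (6/13, 7/13). Using Hawk: −9(7/13) = -63/13.

-63/13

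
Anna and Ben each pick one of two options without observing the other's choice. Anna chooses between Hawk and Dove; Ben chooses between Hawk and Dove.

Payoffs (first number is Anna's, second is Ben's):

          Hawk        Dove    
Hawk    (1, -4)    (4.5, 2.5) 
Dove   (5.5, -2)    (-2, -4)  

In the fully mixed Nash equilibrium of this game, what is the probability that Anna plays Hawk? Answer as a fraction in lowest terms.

4/17

Let p be the probability that Anna plays Hawk. In a completely mixed equilibrium, Ben must be indifferent between Hawk and Dove.
Ben's expected payoff from Hawk is −4p − 2(1−p); from Dove it is 2.5p − 4(1−p).
Setting these equal: −2p − 2 = 6.5p − 4, so p = 4/17.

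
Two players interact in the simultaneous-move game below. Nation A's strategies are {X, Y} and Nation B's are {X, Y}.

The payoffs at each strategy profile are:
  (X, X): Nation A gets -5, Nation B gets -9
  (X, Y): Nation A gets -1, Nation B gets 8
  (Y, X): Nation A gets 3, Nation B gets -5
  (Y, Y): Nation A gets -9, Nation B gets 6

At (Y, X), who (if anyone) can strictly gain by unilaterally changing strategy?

Nation A at (Y, X) earns 3; deviating to X yields -5 — not better.
Nation B earns -5; deviating to Y yields 6 — a strict improvement.
Only Nation B has a strictly profitable deviation.

Nation B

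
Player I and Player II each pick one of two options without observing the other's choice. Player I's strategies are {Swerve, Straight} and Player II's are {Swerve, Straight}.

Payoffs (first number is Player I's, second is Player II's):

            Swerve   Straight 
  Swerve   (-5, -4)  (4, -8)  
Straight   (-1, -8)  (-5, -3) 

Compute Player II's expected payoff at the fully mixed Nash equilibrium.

First find p, the probability Player I plays Swerve, from Player II's indifference between Swerve and Straight: −4p − 8(1−p) = −8p − 3(1−p), giving p = 5/9.
Since Player II is indifferent in equilibrium, Player II's expected payoff equals the payoff from either column against (5/9, 4/9). Using Swerve: −4(5/9) − 8(4/9) = -52/9.

-52/9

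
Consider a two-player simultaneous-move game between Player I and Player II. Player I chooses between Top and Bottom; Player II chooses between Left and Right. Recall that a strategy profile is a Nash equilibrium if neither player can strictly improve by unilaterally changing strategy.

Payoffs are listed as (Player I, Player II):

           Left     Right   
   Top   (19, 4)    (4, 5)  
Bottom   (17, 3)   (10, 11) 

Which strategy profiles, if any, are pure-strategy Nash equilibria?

(Top, Left): Player II prefers Right (5 > 4) — not an equilibrium.
(Top, Right): Player I prefers Bottom (10 > 4) — not an equilibrium.
(Bottom, Left): Player I prefers Top (19 > 17); Player II prefers Right (11 > 3) — not an equilibrium.
(Bottom, Right): Player I gets 10 ≥ 4 from Top, and Player II gets 11 ≥ 3 from Left — Nash equilibrium.

(Bottom, Right)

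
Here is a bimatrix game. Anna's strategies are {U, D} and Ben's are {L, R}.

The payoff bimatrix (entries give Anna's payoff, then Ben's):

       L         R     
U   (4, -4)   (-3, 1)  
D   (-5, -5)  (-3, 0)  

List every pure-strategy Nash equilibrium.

(U, L): Ben prefers R (1 > -4) — not an equilibrium.
(U, R): Anna gets -3 ≥ -3 from D, and Ben gets 1 ≥ -4 from L — Nash equilibrium.
(D, L): Anna prefers U (4 > -5); Ben prefers R (0 > -5) — not an equilibrium.
(D, R): Anna gets -3 ≥ -3 from U, and Ben gets 0 ≥ -5 from L — Nash equilibrium.

(U, R) and (D, R)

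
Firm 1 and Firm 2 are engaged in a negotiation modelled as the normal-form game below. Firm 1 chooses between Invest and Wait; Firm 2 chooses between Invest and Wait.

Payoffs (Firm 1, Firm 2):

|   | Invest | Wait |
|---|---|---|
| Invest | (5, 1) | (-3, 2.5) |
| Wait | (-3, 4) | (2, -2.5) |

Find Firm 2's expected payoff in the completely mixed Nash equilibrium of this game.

25/16

First find x, the probability Firm 1 plays Invest, from Firm 2's indifference between Invest and Wait: x + 4(1−x) = 2.5x − 2.5(1−x), giving x = 13/16.
Since Firm 2 is indifferent in equilibrium, Firm 2's expected payoff equals the payoff from either column against (13/16, 3/16). Using Invest: (13/16) + 4(3/16) = 25/16.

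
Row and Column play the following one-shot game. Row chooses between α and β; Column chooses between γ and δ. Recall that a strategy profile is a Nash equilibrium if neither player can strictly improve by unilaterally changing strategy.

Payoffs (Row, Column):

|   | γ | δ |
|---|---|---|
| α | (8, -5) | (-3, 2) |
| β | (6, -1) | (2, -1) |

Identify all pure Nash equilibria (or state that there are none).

(α, γ): Column prefers δ (2 > -5) — not an equilibrium.
(α, δ): Row prefers β (2 > -3) — not an equilibrium.
(β, γ): Row prefers α (8 > 6) — not an equilibrium.
(β, δ): Row gets 2 ≥ -3 from α, and Column gets -1 ≥ -1 from γ — Nash equilibrium.

(β, δ)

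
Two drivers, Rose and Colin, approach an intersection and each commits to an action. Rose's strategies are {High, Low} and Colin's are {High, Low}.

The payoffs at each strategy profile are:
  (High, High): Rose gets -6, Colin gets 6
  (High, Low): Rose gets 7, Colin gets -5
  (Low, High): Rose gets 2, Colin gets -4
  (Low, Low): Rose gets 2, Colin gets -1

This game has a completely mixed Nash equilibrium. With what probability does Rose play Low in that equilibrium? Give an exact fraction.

Let r be the probability that Rose plays High. In a completely mixed equilibrium, Colin must be indifferent between High and Low.
Colin's expected payoff from High is 6r − 4(1−r); from Low it is −5r − (1−r).
Setting these equal: 10r − 4 = −4r − 1, so r = 3/14.
Therefore Rose plays Low with probability 1 − 3/14 = 11/14.

11/14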